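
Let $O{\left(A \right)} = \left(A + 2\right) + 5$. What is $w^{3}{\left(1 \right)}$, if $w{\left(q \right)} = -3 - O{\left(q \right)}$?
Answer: $-1331$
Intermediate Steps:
$O{\left(A \right)} = 7 + A$ ($O{\left(A \right)} = \left(2 + A\right) + 5 = 7 + A$)
$w{\left(q \right)} = -10 - q$ ($w{\left(q \right)} = -3 - \left(7 + q\right) = -10 - q$)
$w^{3}{\left(1 \right)} = \left(-10 - 1\right)^{3} = \left(-11\right)^{3} = -1331$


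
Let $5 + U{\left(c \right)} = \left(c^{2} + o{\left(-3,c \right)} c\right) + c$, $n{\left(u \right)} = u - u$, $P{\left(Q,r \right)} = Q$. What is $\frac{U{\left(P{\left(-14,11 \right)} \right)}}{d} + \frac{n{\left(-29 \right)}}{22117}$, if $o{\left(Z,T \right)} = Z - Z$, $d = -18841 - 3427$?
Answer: $- \frac{177}{22268} \approx -0.0079486$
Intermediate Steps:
$d = -22268$
$o{\left(Z,T \right)} = 0$
$n{\left(u \right)} = 0$
$U{\left(c \right)} = -5 + c + c^{2}$ ($U{\left(c \right)} = -5 + \left(\left(c^{2} + 0 c\right) + c\right) = -5 + \left(\left(c^{2} + 0\right) + c\right) = -5 + \left(c^{2} + c\right) = -5 + \left(c + c^{2}\right) = -5 + c + c^{2}$)
$\frac{U{\left(P{\left(-14,11 \right)} \right)}}{d} + \frac{n{\left(-29 \right)}}{22117} = \frac{-5 - 14 + \left(-14\right)^{2}}{-22268} + \frac{0}{22117} = \left(-5 - 14 + 196\right) \left(- \frac{1}{22268}\right) + 0 \cdot \frac{1}{22117} = 177 \left(- \frac{1}{22268}\right) + 0 = - \frac{177}{22268} + 0 = - \frac{177}{22268}$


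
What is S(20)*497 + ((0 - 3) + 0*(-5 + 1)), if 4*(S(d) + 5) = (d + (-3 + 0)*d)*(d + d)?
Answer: -201288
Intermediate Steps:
S(d) = -5 - d**2 (S(d) = -5 + ((d + (-3 + 0)*d)*(d + d))/4 = -5 + ((d - 3*d)*(2*d))/4 = -5 + ((-2*d)*(2*d))/4 = -5 + (-4*d**2)/4 = -5 - d**2)
S(20)*497 + ((0 - 3) + 0*(-5 + 1)) = (-5 - 1*20**2)*497 + ((0 - 3) + 0*(-5 + 1)) = (-5 - 1*400)*497 + (-3 + 0*(-4)) = (-5 - 400)*497 + (-3 + 0) = -405*497 - 3 = -201285 - 3 = -201288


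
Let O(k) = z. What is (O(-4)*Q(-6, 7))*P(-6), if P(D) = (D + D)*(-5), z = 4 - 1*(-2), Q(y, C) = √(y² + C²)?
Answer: 360*√85 ≈ 3319.0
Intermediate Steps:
Q(y, C) = √(C² + y²)
z = 6 (z = 4 + 2 = 6)
P(D) = -10*D (P(D) = (2*D)*(-5) = -10*D)
O(k) = 6
(O(-4)*Q(-6, 7))*P(-6) = (6*√(7² + (-6)²))*(-10*(-6)) = (6*√(49 + 36))*60 = (6*√85)*60 = 360*√85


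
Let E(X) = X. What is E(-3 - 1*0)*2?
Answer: -6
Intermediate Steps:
E(-3 - 1*0)*2 = (-3 - 1*0)*2 = (-3 + 0)*2 = -3*2 = -6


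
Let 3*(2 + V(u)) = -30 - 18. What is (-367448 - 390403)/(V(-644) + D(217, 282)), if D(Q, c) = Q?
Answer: -757851/199 ≈ -3808.3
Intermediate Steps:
V(u) = -18 (V(u) = -2 + (-30 - 18)/3 = -2 + (1/3)*(-48) = -2 - 16 = -18)
(-367448 - 390403)/(V(-644) + D(217, 282)) = (-367448 - 390403)/(-18 + 217) = -757851/199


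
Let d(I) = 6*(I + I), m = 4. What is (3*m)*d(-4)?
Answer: -576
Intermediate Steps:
d(I) = 12*I (d(I) = 6*(2*I) = 12*I)
(3*m)*d(-4) = (3*4)*(12*(-4)) = 12*(-48) = -576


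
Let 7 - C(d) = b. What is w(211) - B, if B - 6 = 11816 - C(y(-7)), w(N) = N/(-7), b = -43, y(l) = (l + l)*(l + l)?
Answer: -82615/7 ≈ -11802.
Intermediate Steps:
y(l) = 4*l² (y(l) = (2*l)*(2*l) = 4*l²)
C(d) = 50 (C(d) = 7 - 1*(-43) = 7 + 43 = 50)
w(N) = -N/7 (w(N) = N*(-⅐) = -N/7)
B = 11772 (B = 6 + (11816 - 1*50) = 6 + (11816 - 50) = 6 + 11766 = 11772)
w(211) - B = -⅐*211 - 1*11772 = -211/7 - 11772 = -82615/7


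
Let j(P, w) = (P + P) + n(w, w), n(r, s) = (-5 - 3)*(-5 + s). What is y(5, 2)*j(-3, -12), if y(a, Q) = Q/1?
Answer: 260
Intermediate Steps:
n(r, s) = 40 - 8*s (n(r, s) = -8*(-5 + s) = 40 - 8*s)
j(P, w) = 40 - 8*w + 2*P (j(P, w) = (P + P) + (40 - 8*w) = 2*P + (40 - 8*w) = 40 - 8*w + 2*P)
y(a, Q) = Q (y(a, Q) = Q*1 = Q)
y(5, 2)*j(-3, -12) = 2*(40 - 8*(-12) + 2*(-3)) = 2*(40 + 96 - 6) = 2*130 = 260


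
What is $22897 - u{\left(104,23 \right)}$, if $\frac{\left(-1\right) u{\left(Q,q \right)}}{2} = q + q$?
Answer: $22989$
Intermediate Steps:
$u{\left(Q,q \right)} = - 4 q$ ($u{\left(Q,q \right)} = - 2 \left(q + q\right) = - 2 \cdot 2 q = - 4 q$)
$22897 - u{\left(104,23 \right)} = 22897 - \left(-4\right) 23 = 22897 - -92 = 22897 + 92 = 22989$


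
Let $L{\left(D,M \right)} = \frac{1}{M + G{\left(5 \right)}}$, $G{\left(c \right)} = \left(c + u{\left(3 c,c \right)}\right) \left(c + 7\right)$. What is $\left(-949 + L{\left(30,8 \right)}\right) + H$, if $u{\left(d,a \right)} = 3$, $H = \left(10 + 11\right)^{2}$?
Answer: $- \frac{52831}{104} \approx -507.99$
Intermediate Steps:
$H = 441$ ($H = 21^{2} = 441$)
$G{\left(c \right)} = \left(3 + c\right) \left(7 + c\right)$ ($G{\left(c \right)} = \left(c + 3\right) \left(c + 7\right) = \left(3 + c\right) \left(7 + c\right)$)
$L{\left(D,M \right)} = \frac{1}{96 + M}$ ($L{\left(D,M \right)} = \frac{1}{M + \left(21 + 5^{2} + 10 \cdot 5\right)} = \frac{1}{M + \left(21 + 25 + 50\right)} = \frac{1}{M + 96} = \frac{1}{96 + M}$)
$\left(-949 + L{\left(30,8 \right)}\right) + H = \left(-949 + \frac{1}{96 + 8}\right) + 441 = \left(-949 + \frac{1}{104}\right) + 441 = - \frac{98695}{104} + 441 = - \frac{52831}{104}$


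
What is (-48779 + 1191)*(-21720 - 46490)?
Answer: 3245977480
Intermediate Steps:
(-48779 + 1191)*(-21720 - 46490) = -47588*(-68210) = 3245977480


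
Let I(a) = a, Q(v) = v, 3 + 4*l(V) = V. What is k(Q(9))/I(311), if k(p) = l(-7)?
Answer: -5/622 ≈ -0.0080386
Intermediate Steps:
l(V) = -¾ + V/4
k(p) = -5/2 (k(p) = -¾ + (¼)*(-7) = -¾ - 7/4 = -5/2)
k(Q(9))/I(311) = -5/2/311 = -5/2*1/311 = -5/622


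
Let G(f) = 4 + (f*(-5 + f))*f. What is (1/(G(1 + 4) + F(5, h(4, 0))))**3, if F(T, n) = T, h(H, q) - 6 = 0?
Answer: 1/729 ≈ 0.0013717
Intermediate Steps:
h(H, q) = 6 (h(H, q) = 6 + 0 = 6)
G(f) = 4 + f**2*(-5 + f)
(1/(G(1 + 4) + F(5, h(4, 0))))**3 = (1/((4 + (1 + 4)**3 - 5*(1 + 4)**2) + 5))**3 = (1/((4 + 5**3 - 5*5**2) + 5))**3 = (1/((4 + 125 - 5*25) + 5))**3 = (1/((4 + 125 - 125) + 5))**3 = (1/(4 + 5))**3 = (1/9)**3 = 1/729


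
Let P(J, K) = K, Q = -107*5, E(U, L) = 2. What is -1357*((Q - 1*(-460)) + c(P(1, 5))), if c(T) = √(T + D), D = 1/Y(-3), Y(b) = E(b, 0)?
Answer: 101775 - 1357*√22/2 ≈ 98593.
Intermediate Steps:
Y(b) = 2
Q = -535
D = ½ (D = 1/2 = ½ ≈ 0.50000)
c(T) = √(½ + T) (c(T) = √(T + ½) = √(½ + T))
-1357*((Q - 1*(-460)) + c(P(1, 5))) = -1357*((-535 - 1*(-460)) + √(2 + 4*5)/2) = -1357*((-535 + 460) + √(2 + 20)/2) = -1357*(-75 + √22/2) = 101775 - 1357*√22/2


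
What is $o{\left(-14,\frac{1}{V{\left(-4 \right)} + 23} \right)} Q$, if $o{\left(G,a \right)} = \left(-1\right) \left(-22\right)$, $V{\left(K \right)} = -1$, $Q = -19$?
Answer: $-418$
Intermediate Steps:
$o{\left(G,a \right)} = 22$
$o{\left(-14,\frac{1}{V{\left(-4 \right)} + 23} \right)} Q = 22 \left(-19\right) = -418$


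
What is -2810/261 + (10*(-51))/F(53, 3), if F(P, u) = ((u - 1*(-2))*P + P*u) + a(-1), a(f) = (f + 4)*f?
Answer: -1316120/109881 ≈ -11.978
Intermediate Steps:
a(f) = f*(4 + f) (a(f) = (4 + f)*f = f*(4 + f))
F(P, u) = -3 + P*u + P*(2 + u) (F(P, u) = ((u - 1*(-2))*P + P*u) - (4 - 1) = ((u + 2)*P + P*u) - 1*3 = ((2 + u)*P + P*u) - 3 = (P*(2 + u) + P*u) - 3 = (P*u + P*(2 + u)) - 3 = -3 + P*u + P*(2 + u))
-2810/261 + (10*(-51))/F(53, 3) = -2810/261 + (10*(-51))/(-3 + 2*53 + 2*53*3) = -2810*1/261 - 510/(-3 + 106 + 318) = -2810/261 - 510/421 = -1316120/109881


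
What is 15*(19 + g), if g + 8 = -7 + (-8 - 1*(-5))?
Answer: 15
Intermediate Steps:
g = -18 (g = -8 + (-7 + (-8 - 1*(-5))) = -8 + (-7 + (-8 + 5)) = -8 + (-7 - 3) = -8 - 10 = -18)
15*(19 + g) = 15*(19 - 18) = 15*1 = 15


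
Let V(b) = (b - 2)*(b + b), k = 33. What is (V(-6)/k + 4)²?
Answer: 5776/121 ≈ 47.736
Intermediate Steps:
V(b) = 2*b*(-2 + b) (V(b) = (-2 + b)*(2*b) = 2*b*(-2 + b))
(V(-6)/k + 4)² = ((2*(-6)*(-2 - 6))/33 + 4)² = ((2*(-6)*(-8))*(1/33) + 4)² = (96*(1/33) + 4)² = (32/11 + 4)² = (76/11)² = 5776/121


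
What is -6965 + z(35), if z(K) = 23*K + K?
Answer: -6125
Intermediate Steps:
z(K) = 24*K
-6965 + z(35) = -6965 + 24*35 = -6965 + 840 = -6125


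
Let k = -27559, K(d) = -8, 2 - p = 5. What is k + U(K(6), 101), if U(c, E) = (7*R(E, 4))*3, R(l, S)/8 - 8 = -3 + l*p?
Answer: -77623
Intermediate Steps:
p = -3 (p = 2 - 1*5 = 2 - 5 = -3)
R(l, S) = 40 - 24*l (R(l, S) = 64 + 8*(-3 + l*(-3)) = 64 + 8*(-3 - 3*l) = 64 + (-24 - 24*l) = 40 - 24*l)
U(c, E) = 840 - 504*E (U(c, E) = (7*(40 - 24*E))*3 = (280 - 168*E)*3 = 840 - 504*E)
k + U(K(6), 101) = -27559 + (840 - 504*101) = -27559 + (840 - 50904) = -27559 - 50064 = -77623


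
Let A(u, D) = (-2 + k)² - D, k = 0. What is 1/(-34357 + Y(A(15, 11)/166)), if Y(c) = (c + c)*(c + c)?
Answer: -6889/236685324 ≈ -2.9106e-5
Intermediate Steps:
A(u, D) = 4 - D (A(u, D) = (-2 + 0)² - D = (-2)² - D = 4 - D)
Y(c) = 4*c² (Y(c) = (2*c)*(2*c) = 4*c²)
1/(-34357 + Y(A(15, 11)/166)) = 1/(-34357 + 4*((4 - 1*11)/166)²) = 1/(-34357 + 4*((4 - 11)*(1/166))²) = 1/(-34357 + 4*(-7*1/166)²) = 1/(-34357 + 4*(-7/166)²) = 1/(-34357 + 4*(49/27556)) = 1/(-34357 + 49/6889) = 1/(-236685324/6889) = -6889/236685324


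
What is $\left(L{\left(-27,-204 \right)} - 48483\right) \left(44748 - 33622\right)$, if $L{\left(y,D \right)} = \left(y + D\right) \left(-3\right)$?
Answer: $-531711540$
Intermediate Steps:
$L{\left(y,D \right)} = - 3 D - 3 y$ ($L{\left(y,D \right)} = \left(D + y\right) \left(-3\right) = - 3 D - 3 y$)
$\left(L{\left(-27,-204 \right)} - 48483\right) \left(44748 - 33622\right) = \left(\left(\left(-3\right) \left(-204\right) - -81\right) - 48483\right) \left(44748 - 33622\right) = \left(\left(612 + 81\right) - 48483\right) 11126 = \left(693 - 48483\right) 11126 = \left(-47790\right) 11126 = -531711540$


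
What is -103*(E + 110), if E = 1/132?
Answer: -1495663/132 ≈ -11331.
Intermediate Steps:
E = 1/132 ≈ 0.0075758
-103*(E + 110) = -103*(1/132 + 110) = -103*14521/132 = -1495663/132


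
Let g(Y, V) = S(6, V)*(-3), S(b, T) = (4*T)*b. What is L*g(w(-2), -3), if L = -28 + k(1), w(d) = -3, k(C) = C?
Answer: -5832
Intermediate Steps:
S(b, T) = 4*T*b
g(Y, V) = -72*V (g(Y, V) = (4*V*6)*(-3) = (24*V)*(-3) = -72*V)
L = -27 (L = -28 + 1 = -27)
L*g(w(-2), -3) = -(-1944)*(-3) = -27*216 = -5832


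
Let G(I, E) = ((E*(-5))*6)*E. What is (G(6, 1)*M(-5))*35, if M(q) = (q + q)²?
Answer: -105000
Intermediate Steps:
G(I, E) = -30*E² (G(I, E) = (-5*E*6)*E = (-30*E)*E = -30*E²)
M(q) = 4*q² (M(q) = (2*q)² = 4*q²)
(G(6, 1)*M(-5))*35 = ((-30*1²)*(4*(-5)²))*35 = ((-30*1)*(4*25))*35 = -30*100*35 = -3000*35 = -105000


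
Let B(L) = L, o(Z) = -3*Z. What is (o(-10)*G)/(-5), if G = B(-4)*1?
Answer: 24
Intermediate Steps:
G = -4 (G = -4*1 = -4)
(o(-10)*G)/(-5) = (-3*(-10)*(-4))/(-5) = (30*(-4))*(-1/5) = -120*(-1/5) = 24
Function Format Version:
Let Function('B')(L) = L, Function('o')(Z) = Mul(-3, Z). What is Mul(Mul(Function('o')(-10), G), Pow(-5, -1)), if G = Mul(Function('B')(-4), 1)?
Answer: 24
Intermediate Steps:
G = -4 (G = Mul(-4, 1) = -4)
Mul(Mul(Function('o')(-10), G), Pow(-5, -1)) = Mul(Mul(Mul(-3, -10), -4), Pow(-5, -1)) = Mul(Mul(30, -4), Rational(-1, 5)) = Mul(-120, Rational(-1, 5)) = 24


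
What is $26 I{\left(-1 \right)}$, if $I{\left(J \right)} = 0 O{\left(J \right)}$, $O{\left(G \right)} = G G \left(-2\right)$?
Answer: $0$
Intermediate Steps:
$O{\left(G \right)} = - 2 G^{2}$ ($O{\left(G \right)} = G^{2} \left(-2\right) = - 2 G^{2}$)
$I{\left(J \right)} = 0$ ($I{\left(J \right)} = 0 \left(- 2 J^{2}\right) = 0$)
$26 I{\left(-1 \right)} = 26 \cdot 0 = 0$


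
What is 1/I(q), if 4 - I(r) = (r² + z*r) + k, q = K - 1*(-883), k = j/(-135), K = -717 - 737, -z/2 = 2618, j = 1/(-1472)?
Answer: -198720/658914384961 ≈ -3.0159e-7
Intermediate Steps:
j = -1/1472 ≈ -0.00067935
z = -5236 (z = -2*2618 = -5236)
K = -1454
k = 1/198720 (k = -1/1472/(-135) = -1/1472*(-1/135) = 1/198720 ≈ 5.0322e-6)
q = -571 (q = -1454 - 1*(-883) = -1454 + 883 = -571)
I(r) = 794879/198720 - r² + 5236*r (I(r) = 4 - ((r² - 5236*r) + 1/198720) = 4 - (1/198720 + r² - 5236*r) = 4 + (-1/198720 - r² + 5236*r) = 794879/198720 - r² + 5236*r)
1/I(q) = 1/(794879/198720 - 1*(-571)² + 5236*(-571)) = 1/(794879/198720 - 1*326041 - 2989756) = 1/(794879/198720 - 326041 - 2989756) = 1/(-658914384961/198720) = -198720/658914384961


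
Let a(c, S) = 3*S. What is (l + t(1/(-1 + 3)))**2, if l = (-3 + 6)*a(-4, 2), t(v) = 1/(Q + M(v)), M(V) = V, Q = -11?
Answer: 141376/441 ≈ 320.58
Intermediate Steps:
t(v) = 1/(-11 + v)
l = 18 (l = (-3 + 6)*(3*2) = 3*6 = 18)
(l + t(1/(-1 + 3)))**2 = (18 + 1/(-11 + 1/(-1 + 3)))**2 = (18 + 1/(-11 + 1/2))**2 = (18 + 1/(-21/2))**2 = (18 - 2/21)**2 = (376/21)**2 = 141376/441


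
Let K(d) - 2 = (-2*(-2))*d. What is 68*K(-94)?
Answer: -25432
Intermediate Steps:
K(d) = 2 + 4*d (K(d) = 2 + (-2*(-2))*d = 2 + 4*d)
68*K(-94) = 68*(2 + 4*(-94)) = 68*(2 - 376) = 68*(-374) = -25432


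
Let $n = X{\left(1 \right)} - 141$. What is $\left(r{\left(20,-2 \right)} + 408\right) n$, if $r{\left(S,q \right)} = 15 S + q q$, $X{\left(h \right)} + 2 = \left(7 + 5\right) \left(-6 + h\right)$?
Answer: $-144536$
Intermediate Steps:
$X{\left(h \right)} = -74 + 12 h$ ($X{\left(h \right)} = -2 + \left(7 + 5\right) \left(-6 + h\right) = -2 + 12 \left(-6 + h\right) = -2 + \left(-72 + 12 h\right) = -74 + 12 h$)
$r{\left(S,q \right)} = q^{2} + 15 S$ ($r{\left(S,q \right)} = 15 S + q^{2} = q^{2} + 15 S$)
$n = -203$ ($n = \left(-74 + 12 \cdot 1\right) - 141 = \left(-74 + 12\right) - 141 = -62 - 141 = -203$)
$\left(r{\left(20,-2 \right)} + 408\right) n = \left(\left(\left(-2\right)^{2} + 15 \cdot 20\right) + 408\right) \left(-203\right) = \left(\left(4 + 300\right) + 408\right) \left(-203\right) = \left(304 + 408\right) \left(-203\right) = 712 \left(-203\right) = -144536$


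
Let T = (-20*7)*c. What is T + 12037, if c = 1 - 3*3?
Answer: 13157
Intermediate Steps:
c = -8 (c = 1 - 9 = -8)
T = 1120 (T = -20*7*(-8) = -140*(-8) = 1120)
T + 12037 = 1120 + 12037 = 13157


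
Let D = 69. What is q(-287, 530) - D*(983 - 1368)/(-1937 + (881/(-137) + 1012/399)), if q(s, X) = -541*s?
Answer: 16471616700707/106095106 ≈ 1.5525e+5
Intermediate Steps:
q(-287, 530) - D*(983 - 1368)/(-1937 + (881/(-137) + 1012/399)) = -541*(-287) - 69*(983 - 1368)/(-1937 + (881/(-137) + 1012/399)) = 155267 - 69*(-385/(-1937 + (881*(-1/137) + 1012*(1/399)))) = 155267 - 69*(-385/(-1937 + (-881/137 + 1012/399))) = 155267 - 69*(-385/(-1937 - 212875/54663)) = 155267 - 69*(-385/(-106095106/54663)) = 155267 - 69*(-385*(-54663/106095106)) = 155267 - 69*21045255/106095106 = 155267 - 1*1452122595/106095106 = 155267 - 1452122595/106095106 = 16471616700707/106095106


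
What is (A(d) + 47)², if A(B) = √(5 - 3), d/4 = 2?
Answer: (47 + √2)² ≈ 2343.9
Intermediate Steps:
d = 8 (d = 4*2 = 8)
A(B) = √2
(A(d) + 47)² = (√2 + 47)² = (47 + √2)²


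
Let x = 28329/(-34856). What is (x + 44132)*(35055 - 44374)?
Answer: -14334827462497/34856 ≈ -4.1126e+8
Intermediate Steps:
x = -28329/34856 (x = 28329*(-1/34856) = -28329/34856 ≈ -0.81274)
(x + 44132)*(35055 - 44374) = (-28329/34856 + 44132)*(35055 - 44374) = (1538236663/34856)*(-9319) = -14334827462497/34856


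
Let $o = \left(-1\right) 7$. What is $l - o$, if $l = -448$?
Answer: $-441$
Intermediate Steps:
$o = -7$
$l - o = -448 - -7 = -448 + 7 = -441$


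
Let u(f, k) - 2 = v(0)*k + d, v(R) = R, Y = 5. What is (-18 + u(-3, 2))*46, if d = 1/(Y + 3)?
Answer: -2921/4 ≈ -730.25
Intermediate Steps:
d = 1/8 (d = 1/(5 + 3) = 1/8 ≈ 0.12500)
u(f, k) = 17/8 (u(f, k) = 2 + (0*k + 1/8) = 2 + (0 + 1/8) = 2 + 1/8 = 17/8)
(-18 + u(-3, 2))*46 = (-18 + 17/8)*46 = -127/8*46 = -2921/4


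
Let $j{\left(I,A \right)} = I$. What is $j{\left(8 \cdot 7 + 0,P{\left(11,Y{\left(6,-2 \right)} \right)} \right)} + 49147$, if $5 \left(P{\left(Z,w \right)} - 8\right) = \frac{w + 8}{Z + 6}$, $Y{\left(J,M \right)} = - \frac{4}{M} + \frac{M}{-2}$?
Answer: $49203$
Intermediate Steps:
$Y{\left(J,M \right)} = - \frac{4}{M} - \frac{M}{2}$ ($Y{\left(J,M \right)} = - \frac{4}{M} + M \left(- \frac{1}{2}\right) = - \frac{4}{M} - \frac{M}{2}$)
$P{\left(Z,w \right)} = 8 + \frac{8 + w}{5 \left(6 + Z\right)}$ ($P{\left(Z,w \right)} = 8 + \frac{\left(w + 8\right) \frac{1}{Z + 6}}{5} = 8 + \frac{\left(8 + w\right) \frac{1}{6 + Z}}{5} = 8 + \frac{\frac{1}{6 + Z} \left(8 + w\right)}{5} = 8 + \frac{8 + w}{5 \left(6 + Z\right)}$)
$j{\left(8 \cdot 7 + 0,P{\left(11,Y{\left(6,-2 \right)} \right)} \right)} + 49147 = \left(8 \cdot 7 + 0\right) + 49147 = \left(56 + 0\right) + 49147 = 56 + 49147 = 49203$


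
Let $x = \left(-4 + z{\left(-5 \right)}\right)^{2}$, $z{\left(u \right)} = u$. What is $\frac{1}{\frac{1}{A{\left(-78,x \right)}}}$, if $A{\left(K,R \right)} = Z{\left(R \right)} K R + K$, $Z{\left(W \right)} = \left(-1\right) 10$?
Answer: $63102$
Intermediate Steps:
$Z{\left(W \right)} = -10$
$x = 81$ ($x = \left(-4 - 5\right)^{2} = \left(-9\right)^{2} = 81$)
$A{\left(K,R \right)} = K - 10 K R$ ($A{\left(K,R \right)} = - 10 K R + K = K - 10 K R$)
$\frac{1}{\frac{1}{A{\left(-78,x \right)}}} = \frac{1}{\frac{1}{\left(-78\right) \left(1 - 810\right)}} = \frac{1}{\frac{1}{\left(-78\right) \left(-809\right)}} = \frac{1}{\frac{1}{63102}} = 63102$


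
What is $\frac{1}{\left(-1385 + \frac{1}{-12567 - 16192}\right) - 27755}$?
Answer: $- \frac{28759}{838037261} \approx -3.4317 \cdot 10^{-5}$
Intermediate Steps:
$\frac{1}{\left(-1385 + \frac{1}{-12567 - 16192}\right) - 27755} = \frac{1}{\left(-1385 + \frac{1}{-28759}\right) - 27755} = \frac{1}{\left(-1385 - \frac{1}{28759}\right) - 27755} = \frac{1}{- \frac{39831216}{28759} - 27755} = \frac{1}{- \frac{838037261}{28759}} = - \frac{28759}{838037261}$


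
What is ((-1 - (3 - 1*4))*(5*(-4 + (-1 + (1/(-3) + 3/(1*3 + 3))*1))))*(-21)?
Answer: 0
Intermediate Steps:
((-1 - (3 - 1*4))*(5*(-4 + (-1 + (1/(-3) + 3/(1*3 + 3))*1))))*(-21) = ((-1 - (3 - 4))*(5*(-4 + (-1 + (1*(-1/3) + 3/(3 + 3))*1))))*(-21) = ((-1 - 1*(-1))*(5*(-4 + (-1 + (-1/3 + 3/6)*1))))*(-21) = ((-1 + 1)*(5*(-4 + (-1 + (-1/3 + 3*(1/6))*1))))*(-21) = (0*(5*(-4 + (-1 + (-1/3 + 1/2)*1))))*(-21) = (0*(5*(-4 + (-1 + (1/6)*1))))*(-21) = (0*(5*(-4 + (-1 + 1/6))))*(-21) = (0*(5*(-4 - 5/6)))*(-21) = (0*(5*(-29/6)))*(-21) = (0*(-145/6))*(-21) = 0*(-21) = 0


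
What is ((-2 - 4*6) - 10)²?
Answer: 1296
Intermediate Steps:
((-2 - 4*6) - 10)² = ((-2 - 1*24) - 10)² = ((-2 - 24) - 10)² = (-26 - 10)² = (-36)² = 1296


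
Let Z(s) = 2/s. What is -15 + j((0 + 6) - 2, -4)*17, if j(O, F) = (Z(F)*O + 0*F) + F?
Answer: -117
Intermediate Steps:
j(O, F) = F + 2*O/F (j(O, F) = ((2/F)*O + 0*F) + F = (2*O/F + 0) + F = 2*O/F + F = F + 2*O/F)
-15 + j((0 + 6) - 2, -4)*17 = -15 + (-4 + 2*((0 + 6) - 2)/(-4))*17 = -15 + (-4 + 2*(6 - 2)*(-¼))*17 = -15 + (-4 + 2*4*(-¼))*17 = -15 + (-4 - 2)*17 = -15 - 6*17 = -15 - 102 = -117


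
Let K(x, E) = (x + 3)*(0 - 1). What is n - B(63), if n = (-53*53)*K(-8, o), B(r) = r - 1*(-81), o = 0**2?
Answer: -14189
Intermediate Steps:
o = 0
B(r) = 81 + r (B(r) = r + 81 = 81 + r)
K(x, E) = -3 - x (K(x, E) = (3 + x)*(-1) = -3 - x)
n = -14045 (n = (-53*53)*(-3 - 1*(-8)) = -2809*(-3 + 8) = -2809*5 = -14045)
n - B(63) = -14045 - (81 + 63) = -14045 - 1*144 = -14045 - 144 = -14189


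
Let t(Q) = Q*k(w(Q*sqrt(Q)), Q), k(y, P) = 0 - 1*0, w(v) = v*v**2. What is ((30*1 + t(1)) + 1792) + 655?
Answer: 2477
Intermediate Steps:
w(v) = v**3
k(y, P) = 0 (k(y, P) = 0 + 0 = 0)
t(Q) = 0 (t(Q) = Q*0 = 0)
((30*1 + t(1)) + 1792) + 655 = ((30*1 + 0) + 1792) + 655 = ((30 + 0) + 1792) + 655 = (30 + 1792) + 655 = 1822 + 655 = 2477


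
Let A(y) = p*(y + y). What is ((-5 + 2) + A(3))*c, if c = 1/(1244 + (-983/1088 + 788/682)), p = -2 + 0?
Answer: -1855040/153875807 ≈ -0.012055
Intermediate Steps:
p = -2
A(y) = -4*y (A(y) = -2*(y + y) = -4*y)
c = 371008/461627421 (c = 1/(1244 + (-983*1/1088 + 788*(1/682))) = 1/(1244 + (-983/1088 + 394/341)) = 1/(1244 + 93469/371008) = 1/(461627421/371008) = 371008/461627421 ≈ 0.00080370)
((-5 + 2) + A(3))*c = ((-5 + 2) - 4*3)*(371008/461627421) = (-3 - 12)*(371008/461627421) = -15*371008/461627421 = -1855040/153875807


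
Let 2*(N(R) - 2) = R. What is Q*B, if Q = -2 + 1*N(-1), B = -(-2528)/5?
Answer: -1264/5 ≈ -252.80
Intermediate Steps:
N(R) = 2 + R/2
B = 2528/5 (B = -(-2528)/5 = -158*(-16/5) = 2528/5 ≈ 505.60)
Q = -½ (Q = -2 + 1*(2 + (½)*(-1)) = -2 + 1*(2 - ½) = -2 + 1*(3/2) = -2 + 3/2 = -½ ≈ -0.50000)
Q*B = -½*2528/5 = -1264/5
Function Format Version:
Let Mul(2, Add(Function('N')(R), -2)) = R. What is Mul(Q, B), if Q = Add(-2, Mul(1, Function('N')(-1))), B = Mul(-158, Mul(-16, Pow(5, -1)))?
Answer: Rational(-1264, 5) ≈ -252.80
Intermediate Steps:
Function('N')(R) = Add(2, Mul(Rational(1, 2), R))
B = Rational(2528, 5) (B = Mul(-158, Mul(-16, Rational(1, 5))) = Mul(-158, Rational(-16, 5)) = Rational(2528, 5) ≈ 505.60)
Q = Rational(-1, 2) (Q = Add(-2, Mul(1, Add(2, Mul(Rational(1, 2), -1)))) = Add(-2, Mul(1, Add(2, Rational(-1, 2)))) = Add(-2, Mul(1, Rational(3, 2))) = Add(-2, Rational(3, 2)) = Rational(-1, 2) ≈ -0.50000)
Mul(Q, B) = Mul(Rational(-1, 2), Rational(2528, 5)) = Rational(-1264, 5)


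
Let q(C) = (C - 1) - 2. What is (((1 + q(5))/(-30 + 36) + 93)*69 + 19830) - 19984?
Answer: 12595/2 ≈ 6297.5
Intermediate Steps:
q(C) = -3 + C (q(C) = (-1 + C) - 2 = -3 + C)
(((1 + q(5))/(-30 + 36) + 93)*69 + 19830) - 19984 = (((1 + (-3 + 5))/(-30 + 36) + 93)*69 + 19830) - 19984 = (((1 + 2)/6 + 93)*69 + 19830) - 19984 = ((3*(1/6) + 93)*69 + 19830) - 19984 = ((1/2 + 93)*69 + 19830) - 19984 = ((187/2)*69 + 19830) - 19984 = (12903/2 + 19830) - 19984 = 52563/2 - 19984 = 12595/2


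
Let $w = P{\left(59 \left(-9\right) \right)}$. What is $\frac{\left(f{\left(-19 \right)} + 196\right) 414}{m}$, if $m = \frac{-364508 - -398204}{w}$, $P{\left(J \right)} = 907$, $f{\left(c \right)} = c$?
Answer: $\frac{1230799}{624} \approx 1972.4$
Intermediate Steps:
$w = 907$
$m = \frac{33696}{907}$ ($m = \frac{-364508 - -398204}{907} = \left(-364508 + 398204\right) \frac{1}{907} = 33696 \cdot \frac{1}{907} = \frac{33696}{907} \approx 37.151$)
$\frac{\left(f{\left(-19 \right)} + 196\right) 414}{m} = \frac{\left(-19 + 196\right) 414}{\frac{33696}{907}} = 177 \cdot 414 \cdot \frac{907}{33696} = 73278 \cdot \frac{907}{33696} = \frac{1230799}{624}$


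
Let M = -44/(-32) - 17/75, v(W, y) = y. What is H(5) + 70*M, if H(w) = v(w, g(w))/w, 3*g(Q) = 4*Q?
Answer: 4903/60 ≈ 81.717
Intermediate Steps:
g(Q) = 4*Q/3 (g(Q) = (4*Q)/3 = 4*Q/3)
M = 689/600 (M = -44*(-1/32) - 17*1/75 = 11/8 - 17/75 = 689/600 ≈ 1.1483)
H(w) = 4/3 (H(w) = (4*w/3)/w = 4/3)
H(5) + 70*M = 4/3 + 70*(689/600) = 4/3 + 4823/60 = 4903/60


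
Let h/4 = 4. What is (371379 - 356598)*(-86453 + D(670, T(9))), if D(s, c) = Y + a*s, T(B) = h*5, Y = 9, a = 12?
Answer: -1158889524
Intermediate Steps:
h = 16 (h = 4*4 = 16)
T(B) = 80 (T(B) = 16*5 = 80)
D(s, c) = 9 + 12*s
(371379 - 356598)*(-86453 + D(670, T(9))) = (371379 - 356598)*(-86453 + (9 + 12*670)) = 14781*(-86453 + (9 + 8040)) = 14781*(-86453 + 8049) = 14781*(-78404) = -1158889524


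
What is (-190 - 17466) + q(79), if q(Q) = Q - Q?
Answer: -17656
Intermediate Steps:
q(Q) = 0
(-190 - 17466) + q(79) = (-190 - 17466) + 0 = -17656 + 0 = -17656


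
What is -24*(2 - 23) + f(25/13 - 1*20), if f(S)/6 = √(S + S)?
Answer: 504 + 6*I*√6110/13 ≈ 504.0 + 36.077*I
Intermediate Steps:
f(S) = 6*√2*√S (f(S) = 6*√(S + S) = 6*√(2*S) = 6*(√2*√S) = 6*√2*√S)
-24*(2 - 23) + f(25/13 - 1*20) = -24*(2 - 23) + 6*√2*√(25/13 - 1*20) = -24*(-21) + 6*√2*√(25*(1/13) - 20) = 504 + 6*√2*√(25/13 - 20) = 504 + 6*√2*√(-235/13) = 504 + 6*√2*(I*√3055/13) = 504 + 6*I*√6110/13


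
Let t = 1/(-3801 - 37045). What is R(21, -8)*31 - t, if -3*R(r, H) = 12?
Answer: -5064903/40846 ≈ -124.00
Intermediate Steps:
R(r, H) = -4 (R(r, H) = -⅓*12 = -4)
t = -1/40846 (t = 1/(-40846) = -1/40846 ≈ -2.4482e-5)
R(21, -8)*31 - t = -4*31 - 1*(-1/40846) = -124 + 1/40846 = -5064903/40846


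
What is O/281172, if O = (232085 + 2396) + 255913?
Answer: 245197/140586 ≈ 1.7441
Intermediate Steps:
O = 490394 (O = 234481 + 255913 = 490394)
O/281172 = 490394/281172 = 490394*(1/281172) = 245197/140586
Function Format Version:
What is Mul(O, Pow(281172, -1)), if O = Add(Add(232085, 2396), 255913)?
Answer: Rational(245197, 140586) ≈ 1.7441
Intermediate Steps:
O = 490394 (O = Add(234481, 255913) = 490394)
Mul(O, Pow(281172, -1)) = Mul(490394, Pow(281172, -1)) = Mul(490394, Rational(1, 281172)) = Rational(245197, 140586)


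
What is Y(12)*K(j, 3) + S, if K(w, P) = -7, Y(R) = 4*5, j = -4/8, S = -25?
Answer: -165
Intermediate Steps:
j = -1/2 (j = -4*1/8 = -1/2 ≈ -0.50000)
Y(R) = 20
Y(12)*K(j, 3) + S = 20*(-7) - 25 = -140 - 25 = -165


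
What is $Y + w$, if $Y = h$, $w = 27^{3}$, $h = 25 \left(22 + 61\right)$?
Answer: $21758$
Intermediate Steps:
$h = 2075$ ($h = 25 \cdot 83 = 2075$)
$w = 19683$
$Y = 2075$
$Y + w = 2075 + 19683 = 21758$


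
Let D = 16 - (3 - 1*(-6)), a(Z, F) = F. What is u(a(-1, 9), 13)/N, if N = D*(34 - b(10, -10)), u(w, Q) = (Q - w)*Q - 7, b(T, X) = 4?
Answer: 3/14 ≈ 0.21429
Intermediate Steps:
D = 7 (D = 16 - (3 + 6) = 16 - 1*9 = 16 - 9 = 7)
u(w, Q) = -7 + Q*(Q - w) (u(w, Q) = Q*(Q - w) - 7 = -7 + Q*(Q - w))
N = 210 (N = 7*(34 - 1*4) = 7*(34 - 4) = 7*30 = 210)
u(a(-1, 9), 13)/N = (-7 + 13² - 1*13*9)/210 = (-7 + 169 - 117)*(1/210) = 45*(1/210) = 3/14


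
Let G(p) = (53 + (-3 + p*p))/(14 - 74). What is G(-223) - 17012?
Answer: -356833/20 ≈ -17842.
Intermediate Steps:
G(p) = -⅚ - p²/60 (G(p) = (53 + (-3 + p²))/(-60) = (50 + p²)*(-1/60) = -⅚ - p²/60)
G(-223) - 17012 = (-⅚ - 1/60*(-223)²) - 17012 = (-⅚ - 1/60*49729) - 17012 = (-⅚ - 49729/60) - 17012 = -16593/20 - 17012 = -356833/20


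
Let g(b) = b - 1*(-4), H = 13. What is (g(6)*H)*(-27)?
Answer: -3510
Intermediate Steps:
g(b) = 4 + b (g(b) = b + 4 = 4 + b)
(g(6)*H)*(-27) = ((4 + 6)*13)*(-27) = (10*13)*(-27) = 130*(-27) = -3510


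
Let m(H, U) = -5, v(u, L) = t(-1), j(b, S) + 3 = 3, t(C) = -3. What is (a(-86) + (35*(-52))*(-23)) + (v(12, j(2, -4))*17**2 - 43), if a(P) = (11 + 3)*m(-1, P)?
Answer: 40880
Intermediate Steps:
j(b, S) = 0 (j(b, S) = -3 + 3 = 0)
v(u, L) = -3
a(P) = -70 (a(P) = (11 + 3)*(-5) = 14*(-5) = -70)
(a(-86) + (35*(-52))*(-23)) + (v(12, j(2, -4))*17**2 - 43) = (-70 + (35*(-52))*(-23)) + (-3*17**2 - 43) = (-70 - 1820*(-23)) + (-3*289 - 43) = (-70 + 41860) + (-867 - 43) = 41790 - 910 = 40880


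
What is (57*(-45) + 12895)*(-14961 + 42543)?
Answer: 284922060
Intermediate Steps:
(57*(-45) + 12895)*(-14961 + 42543) = (-2565 + 12895)*27582 = 10330*27582 = 284922060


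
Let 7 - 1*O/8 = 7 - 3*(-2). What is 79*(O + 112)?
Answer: 5056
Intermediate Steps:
O = -48 (O = 56 - 8*(7 - 3*(-2)) = 56 - 8*(7 + 6) = 56 - 8*13 = 56 - 104 = -48)
79*(O + 112) = 79*(-48 + 112) = 79*64 = 5056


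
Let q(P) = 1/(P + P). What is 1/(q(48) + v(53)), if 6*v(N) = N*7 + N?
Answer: 96/6785 ≈ 0.014149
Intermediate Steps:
q(P) = 1/(2*P)
v(N) = 4*N/3 (v(N) = (N*7 + N)/6 = (7*N + N)/6 = (8*N)/6 = 4*N/3)
1/(q(48) + v(53)) = 1/((1/2)/48 + (4/3)*53) = 1/((1/2)*(1/48) + 212/3) = 1/(1/96 + 212/3) = 1/(6785/96) = 96/6785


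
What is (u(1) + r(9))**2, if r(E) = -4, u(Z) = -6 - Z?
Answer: 121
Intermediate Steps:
(u(1) + r(9))**2 = ((-6 - 1*1) - 4)**2 = ((-6 - 1) - 4)**2 = (-7 - 4)**2 = (-11)**2 = 121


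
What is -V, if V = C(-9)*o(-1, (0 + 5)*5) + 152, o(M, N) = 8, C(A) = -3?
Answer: -128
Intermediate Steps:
V = 128 (V = -3*8 + 152 = -24 + 152 = 128)
-V = -1*128 = -128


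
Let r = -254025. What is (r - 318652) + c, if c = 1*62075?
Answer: -510602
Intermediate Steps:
c = 62075
(r - 318652) + c = (-254025 - 318652) + 62075 = -572677 + 62075 = -510602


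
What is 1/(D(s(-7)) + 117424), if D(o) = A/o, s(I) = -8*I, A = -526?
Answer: 28/3287609 ≈ 8.5168e-6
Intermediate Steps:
D(o) = -526/o
1/(D(s(-7)) + 117424) = 1/(-526/((-8*(-7))) + 117424) = 1/(-526/56 + 117424) = 1/(-526*1/56 + 117424) = 1/(-263/28 + 117424) = 1/(3287609/28) = 28/3287609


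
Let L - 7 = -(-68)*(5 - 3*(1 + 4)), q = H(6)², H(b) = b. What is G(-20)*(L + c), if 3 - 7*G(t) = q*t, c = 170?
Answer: -363669/7 ≈ -51953.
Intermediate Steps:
q = 36 (q = 6² = 36)
G(t) = 3/7 - 36*t/7
L = -673 (L = 7 - (-68)*(5 - 3*(1 + 4)) = 7 - (-68)*(5 - 3*5) = 7 - (-68)*(5 - 15) = 7 - (-68)*(-10) = 7 - 17*40 = 7 - 680 = -673)
G(-20)*(L + c) = (3/7 - 36/7*(-20))*(-673 + 170) = (3/7 + 720/7)*(-503) = (723/7)*(-503) = -363669/7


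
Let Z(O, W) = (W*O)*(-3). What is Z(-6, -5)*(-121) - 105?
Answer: 10785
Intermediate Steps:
Z(O, W) = -3*O*W (Z(O, W) = (O*W)*(-3) = -3*O*W)
Z(-6, -5)*(-121) - 105 = -3*(-6)*(-5)*(-121) - 105 = -90*(-121) - 105 = 10890 - 105 = 10785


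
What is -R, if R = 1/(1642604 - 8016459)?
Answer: 1/6373855 ≈ 1.5689e-7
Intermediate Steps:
R = -1/6373855 (R = 1/(-6373855) = -1/6373855 ≈ -1.5689e-7)
-R = -1*(-1/6373855) = 1/6373855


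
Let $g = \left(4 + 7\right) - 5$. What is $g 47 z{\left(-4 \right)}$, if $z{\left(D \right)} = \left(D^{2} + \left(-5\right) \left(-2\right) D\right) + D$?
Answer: $-7896$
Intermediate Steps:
$g = 6$ ($g = 11 - 5 = 6$)
$z{\left(D \right)} = D^{2} + 11 D$ ($z{\left(D \right)} = \left(D^{2} + 10 D\right) + D = D^{2} + 11 D$)
$g 47 z{\left(-4 \right)} = 6 \cdot 47 \left(- 4 \left(11 - 4\right)\right) = 282 \left(\left(-4\right) 7\right) = 282 \left(-28\right) = -7896$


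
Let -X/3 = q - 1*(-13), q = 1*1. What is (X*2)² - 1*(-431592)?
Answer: 438648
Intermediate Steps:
q = 1
X = -42 (X = -3*(1 - 1*(-13)) = -3*(1 + 13) = -3*14 = -42)
(X*2)² - 1*(-431592) = (-42*2)² - 1*(-431592) = (-84)² + 431592 = 7056 + 431592 = 438648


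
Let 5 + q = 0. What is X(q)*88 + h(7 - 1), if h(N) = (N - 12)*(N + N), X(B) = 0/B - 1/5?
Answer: -448/5 ≈ -89.600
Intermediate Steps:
q = -5 (q = -5 + 0 = -5)
X(B) = -1/5 (X(B) = 0 - 1*1/5 = 0 - 1/5 = -1/5)
h(N) = 2*N*(-12 + N) (h(N) = (-12 + N)*(2*N) = 2*N*(-12 + N))
X(q)*88 + h(7 - 1) = -1/5*88 + 2*(7 - 1)*(-12 + (7 - 1)) = -88/5 + 2*6*(-12 + 6) = -88/5 + 2*6*(-6) = -88/5 - 72 = -448/5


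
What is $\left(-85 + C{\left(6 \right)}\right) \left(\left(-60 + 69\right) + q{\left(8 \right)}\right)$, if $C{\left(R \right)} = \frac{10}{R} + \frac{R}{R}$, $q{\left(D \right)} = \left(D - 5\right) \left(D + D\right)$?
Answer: $-4693$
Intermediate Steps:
$q{\left(D \right)} = 2 D \left(-5 + D\right)$ ($q{\left(D \right)} = \left(-5 + D\right) 2 D = 2 D \left(-5 + D\right)$)
$C{\left(R \right)} = 1 + \frac{10}{R}$ ($C{\left(R \right)} = \frac{10}{R} + 1 = 1 + \frac{10}{R}$)
$\left(-85 + C{\left(6 \right)}\right) \left(\left(-60 + 69\right) + q{\left(8 \right)}\right) = \left(-85 + \frac{10 + 6}{6}\right) \left(\left(-60 + 69\right) + 2 \cdot 8 \left(-5 + 8\right)\right) = \left(-85 + \frac{1}{6} \cdot 16\right) \left(9 + 2 \cdot 8 \cdot 3\right) = \left(-85 + \frac{8}{3}\right) \left(9 + 48\right) = \left(- \frac{247}{3}\right) 57 = -4693$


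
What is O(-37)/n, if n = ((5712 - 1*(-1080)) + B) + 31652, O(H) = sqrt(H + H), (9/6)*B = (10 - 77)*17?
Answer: 3*I*sqrt(74)/113054 ≈ 0.00022827*I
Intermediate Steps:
B = -2278/3 (B = 2*((10 - 77)*17)/3 = 2*(-67*17)/3 = (2/3)*(-1139) = -2278/3 ≈ -759.33)
O(H) = sqrt(2)*sqrt(H) (O(H) = sqrt(2*H) = sqrt(2)*sqrt(H))
n = 113054/3 (n = ((5712 - 1*(-1080)) - 2278/3) + 31652 = ((5712 + 1080) - 2278/3) + 31652 = (6792 - 2278/3) + 31652 = 18098/3 + 31652 = 113054/3 ≈ 37685.)
O(-37)/n = (sqrt(2)*sqrt(-37))/(113054/3) = (sqrt(2)*(I*sqrt(37)))*(3/113054) = (I*sqrt(74))*(3/113054) = 3*I*sqrt(74)/113054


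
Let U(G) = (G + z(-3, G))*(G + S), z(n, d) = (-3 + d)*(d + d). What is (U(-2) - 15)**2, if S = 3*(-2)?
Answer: 25281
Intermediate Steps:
z(n, d) = 2*d*(-3 + d) (z(n, d) = (-3 + d)*(2*d) = 2*d*(-3 + d))
S = -6
U(G) = (-6 + G)*(G + 2*G*(-3 + G)) (U(G) = (G + 2*G*(-3 + G))*(G - 6) = (G + 2*G*(-3 + G))*(-6 + G) = (-6 + G)*(G + 2*G*(-3 + G)))
(U(-2) - 15)**2 = (-2*(30 - 17*(-2) + 2*(-2)**2) - 15)**2 = (-2*(30 + 34 + 2*4) - 15)**2 = (-2*(30 + 34 + 8) - 15)**2 = (-2*72 - 15)**2 = (-144 - 15)**2 = (-159)**2 = 25281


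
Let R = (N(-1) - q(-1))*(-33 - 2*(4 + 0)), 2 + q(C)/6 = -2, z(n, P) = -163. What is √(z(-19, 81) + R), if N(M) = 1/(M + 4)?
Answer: I*√10446/3 ≈ 34.069*I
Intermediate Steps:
N(M) = 1/(4 + M)
q(C) = -24 (q(C) = -12 + 6*(-2) = -12 - 12 = -24)
R = -2993/3 (R = (1/(4 - 1) - 1*(-24))*(-33 - 2*(4 + 0)) = (1/3 + 24)*(-33 - 2*4) = (⅓ + 24)*(-33 - 8) = (73/3)*(-41) = -2993/3 ≈ -997.67)
√(z(-19, 81) + R) = √(-163 - 2993/3) = √(-3482/3) = I*√10446/3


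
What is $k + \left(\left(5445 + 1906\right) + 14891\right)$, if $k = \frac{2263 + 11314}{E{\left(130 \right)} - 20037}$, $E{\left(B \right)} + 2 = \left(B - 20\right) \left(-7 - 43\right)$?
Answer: $\frac{568024861}{25539} \approx 22241.0$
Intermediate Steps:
$E{\left(B \right)} = 998 - 50 B$ ($E{\left(B \right)} = -2 + \left(B - 20\right) \left(-7 - 43\right) = -2 + \left(-20 + B\right) \left(-50\right) = -2 - \left(-1000 + 50 B\right) = 998 - 50 B$)
$k = - \frac{13577}{25539}$ ($k = \frac{2263 + 11314}{\left(998 - 6500\right) - 20037} = \frac{13577}{\left(998 - 6500\right) - 20037} = \frac{13577}{-5502 - 20037} = \frac{13577}{-25539} = 13577 \left(- \frac{1}{25539}\right) = - \frac{13577}{25539} \approx -0.53162$)
$k + \left(\left(5445 + 1906\right) + 14891\right) = - \frac{13577}{25539} + \left(\left(5445 + 1906\right) + 14891\right) = - \frac{13577}{25539} + \left(7351 + 14891\right) = - \frac{13577}{25539} + 22242 = \frac{568024861}{25539}$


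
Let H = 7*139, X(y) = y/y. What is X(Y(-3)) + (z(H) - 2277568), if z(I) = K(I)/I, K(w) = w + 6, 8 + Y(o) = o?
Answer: -2216071712/973 ≈ -2.2776e+6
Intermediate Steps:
Y(o) = -8 + o
K(w) = 6 + w
X(y) = 1
H = 973
z(I) = (6 + I)/I
X(Y(-3)) + (z(H) - 2277568) = 1 + ((6 + 973)/973 - 2277568) = 1 + ((1/973)*979 - 2277568) = 1 + (979/973 - 2277568) = 1 - 2216072685/973 = -2216071712/973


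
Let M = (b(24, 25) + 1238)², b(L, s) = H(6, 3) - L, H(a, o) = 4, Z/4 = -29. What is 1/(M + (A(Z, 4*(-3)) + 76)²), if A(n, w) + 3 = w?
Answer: 1/1487245 ≈ 6.7238e-7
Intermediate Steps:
Z = -116 (Z = 4*(-29) = -116)
A(n, w) = -3 + w
b(L, s) = 4 - L
M = 1483524 (M = ((4 - 1*24) + 1238)² = ((4 - 24) + 1238)² = (-20 + 1238)² = 1218² = 1483524)
1/(M + (A(Z, 4*(-3)) + 76)²) = 1/(1483524 + ((-3 + 4*(-3)) + 76)²) = 1/(1483524 + ((-3 - 12) + 76)²) = 1/(1483524 + (-15 + 76)²) = 1/(1483524 + 61²) = 1/(1483524 + 3721) = 1/1487245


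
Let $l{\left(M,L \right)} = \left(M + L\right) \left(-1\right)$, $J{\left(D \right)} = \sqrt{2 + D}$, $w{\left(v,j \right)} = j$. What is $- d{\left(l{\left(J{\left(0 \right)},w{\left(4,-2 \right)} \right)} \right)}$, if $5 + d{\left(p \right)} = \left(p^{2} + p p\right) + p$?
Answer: $-9 + 9 \sqrt{2} \approx 3.7279$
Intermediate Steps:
$l{\left(M,L \right)} = - L - M$ ($l{\left(M,L \right)} = \left(L + M\right) \left(-1\right) = - L - M$)
$d{\left(p \right)} = -5 + p + 2 p^{2}$ ($d{\left(p \right)} = -5 + \left(\left(p^{2} + p p\right) + p\right) = -5 + \left(\left(p^{2} + p^{2}\right) + p\right) = -5 + \left(2 p^{2} + p\right) = -5 + \left(p + 2 p^{2}\right) = -5 + p + 2 p^{2}$)
$- d{\left(l{\left(J{\left(0 \right)},w{\left(4,-2 \right)} \right)} \right)} = - (-5 - \left(-2 + \sqrt{2 + 0}\right) + 2 \left(\left(-1\right) \left(-2\right) - \sqrt{2 + 0}\right)^{2}) = - (-5 + \left(2 - \sqrt{2}\right) + 2 \left(2 - \sqrt{2}\right)^{2}) = - (-3 - \sqrt{2} + 2 \left(2 - \sqrt{2}\right)^{2}) = 3 + \sqrt{2} - 2 \left(2 - \sqrt{2}\right)^{2}$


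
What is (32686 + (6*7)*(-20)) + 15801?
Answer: 47647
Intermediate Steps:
(32686 + (6*7)*(-20)) + 15801 = (32686 + 42*(-20)) + 15801 = (32686 - 840) + 15801 = 31846 + 15801 = 47647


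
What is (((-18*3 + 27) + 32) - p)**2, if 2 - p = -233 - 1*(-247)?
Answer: 289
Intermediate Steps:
p = -12 (p = 2 - (-233 - 1*(-247)) = 2 - (-233 + 247) = 2 - 1*14 = 2 - 14 = -12)
(((-18*3 + 27) + 32) - p)**2 = (((-18*3 + 27) + 32) - 1*(-12))**2 = (((-54 + 27) + 32) + 12)**2 = ((-27 + 32) + 12)**2 = (5 + 12)**2 = 17**2 = 289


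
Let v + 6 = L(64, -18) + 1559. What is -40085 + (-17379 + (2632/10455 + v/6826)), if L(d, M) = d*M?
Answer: -4100943896633/71365830 ≈ -57464.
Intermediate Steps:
L(d, M) = M*d
v = 401 (v = -6 + (-18*64 + 1559) = -6 + (-1152 + 1559) = -6 + 407 = 401)
-40085 + (-17379 + (2632/10455 + v/6826)) = -40085 + (-17379 + (2632/10455 + 401/6826)) = -40085 + (-17379 + 22158487/71365830) = -40085 - 1240244601083/71365830 = -4100943896633/71365830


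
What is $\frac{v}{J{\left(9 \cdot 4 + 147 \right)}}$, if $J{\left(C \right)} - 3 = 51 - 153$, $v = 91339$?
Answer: $- \frac{91339}{99} \approx -922.62$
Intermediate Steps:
$J{\left(C \right)} = -99$ ($J{\left(C \right)} = 3 + \left(51 - 153\right) = 3 - 102 = -99$)
$\frac{v}{J{\left(9 \cdot 4 + 147 \right)}} = \frac{91339}{-99} = 91339 \left(- \frac{1}{99}\right) = - \frac{91339}{99}$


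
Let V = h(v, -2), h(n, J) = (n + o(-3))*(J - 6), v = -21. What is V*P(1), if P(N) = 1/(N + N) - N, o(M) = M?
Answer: -96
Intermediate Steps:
h(n, J) = (-6 + J)*(-3 + n) (h(n, J) = (n - 3)*(J - 6) = (-3 + n)*(-6 + J) = (-6 + J)*(-3 + n))
V = 192 (V = 18 - 6*(-21) - 3*(-2) - 2*(-21) = 18 + 126 + 6 + 42 = 192)
P(N) = 1/(2*N) - N
V*P(1) = 192*((½)/1 - 1*1) = 192*((½)*1 - 1) = 192*(½ - 1) = 192*(-½) = -96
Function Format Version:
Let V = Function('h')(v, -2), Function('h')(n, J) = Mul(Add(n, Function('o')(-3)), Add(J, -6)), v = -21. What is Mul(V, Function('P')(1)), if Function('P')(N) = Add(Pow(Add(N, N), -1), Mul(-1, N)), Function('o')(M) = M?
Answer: -96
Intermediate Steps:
Function('h')(n, J) = Mul(Add(-6, J), Add(-3, n)) (Function('h')(n, J) = Mul(Add(n, -3), Add(J, -6)) = Mul(Add(-3, n), Add(-6, J)) = Mul(Add(-6, J), Add(-3, n)))
V = 192 (V = Add(18, Mul(-6, -21), Mul(-3, -2), Mul(-2, -21)) = Add(18, 126, 6, 42) = 192)
Function('P')(N) = Add(Mul(Rational(1, 2), Pow(N, -1)), Mul(-1, N)) (Function('P')(N) = Add(Pow(Mul(2, N), -1), Mul(-1, N)) = Add(Mul(Rational(1, 2), Pow(N, -1)), Mul(-1, N)))
Mul(V, Function('P')(1)) = Mul(192, Add(Mul(Rational(1, 2), Pow(1, -1)), Mul(-1, 1))) = Mul(192, Add(Mul(Rational(1, 2), 1), -1)) = Mul(192, Add(Rational(1, 2), -1)) = Mul(192, Rational(-1, 2)) = -96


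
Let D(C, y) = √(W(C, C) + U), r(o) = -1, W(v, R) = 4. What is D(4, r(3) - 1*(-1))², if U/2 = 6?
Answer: 16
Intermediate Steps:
U = 12 (U = 2*6 = 12)
D(C, y) = 4 (D(C, y) = √(4 + 12) = √16 = 4)
D(4, r(3) - 1*(-1))² = 4² = 16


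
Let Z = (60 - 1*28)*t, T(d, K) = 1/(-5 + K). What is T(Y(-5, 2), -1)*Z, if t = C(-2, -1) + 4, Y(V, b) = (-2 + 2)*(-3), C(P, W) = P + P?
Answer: 0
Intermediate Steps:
C(P, W) = 2*P
Y(V, b) = 0 (Y(V, b) = 0*(-3) = 0)
t = 0 (t = 2*(-2) + 4 = -4 + 4 = 0)
Z = 0 (Z = (60 - 1*28)*0 = (60 - 28)*0 = 32*0 = 0)
T(Y(-5, 2), -1)*Z = 0/(-5 - 1) = 0/(-6) = -⅙*0 = 0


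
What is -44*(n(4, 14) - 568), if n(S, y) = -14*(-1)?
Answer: 24376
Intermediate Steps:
n(S, y) = 14
-44*(n(4, 14) - 568) = -44*(14 - 568) = -44*(-554) = 24376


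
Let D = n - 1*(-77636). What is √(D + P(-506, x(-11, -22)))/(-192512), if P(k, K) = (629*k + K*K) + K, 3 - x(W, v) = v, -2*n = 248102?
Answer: -I*√364039/192512 ≈ -0.0031341*I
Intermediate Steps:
n = -124051 (n = -½*248102 = -124051)
x(W, v) = 3 - v
P(k, K) = K + K² + 629*k (P(k, K) = (629*k + K²) + K = (K² + 629*k) + K = K + K² + 629*k)
D = -46415 (D = -124051 - 1*(-77636) = -124051 + 77636 = -46415)
√(D + P(-506, x(-11, -22)))/(-192512) = √(-46415 + ((3 - 1*(-22)) + (3 - 1*(-22))² + 629*(-506)))/(-192512) = √(-46415 + ((3 + 22) + (3 + 22)² - 318274))*(-1/192512) = √(-46415 + (25 + 25² - 318274))*(-1/192512) = √(-46415 + (25 + 625 - 318274))*(-1/192512) = √(-46415 - 317624)*(-1/192512) = √(-364039)*(-1/192512) = (I*√364039)*(-1/192512) = -I*√364039/192512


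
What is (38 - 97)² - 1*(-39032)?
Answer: 42513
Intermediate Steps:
(38 - 97)² - 1*(-39032) = (-59)² + 39032 = 3481 + 39032 = 42513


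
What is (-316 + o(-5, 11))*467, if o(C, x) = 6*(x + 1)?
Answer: -113948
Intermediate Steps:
o(C, x) = 6 + 6*x (o(C, x) = 6*(1 + x) = 6 + 6*x)
(-316 + o(-5, 11))*467 = (-316 + (6 + 6*11))*467 = (-316 + (6 + 66))*467 = (-316 + 72)*467 = -244*467 = -113948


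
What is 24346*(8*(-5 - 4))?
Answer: -1752912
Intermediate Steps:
24346*(8*(-5 - 4)) = 24346*(8*(-9)) = 24346*(-72) = -1752912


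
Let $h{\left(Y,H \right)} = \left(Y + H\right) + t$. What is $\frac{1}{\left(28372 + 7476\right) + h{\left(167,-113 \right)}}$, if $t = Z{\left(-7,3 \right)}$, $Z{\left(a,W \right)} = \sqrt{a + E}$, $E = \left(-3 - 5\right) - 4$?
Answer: $\frac{35902}{1288953623} - \frac{i \sqrt{19}}{1288953623} \approx 2.7854 \cdot 10^{-5} - 3.3817 \cdot 10^{-9} i$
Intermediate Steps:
$E = -12$ ($E = -8 - 4 = -12$)
$Z{\left(a,W \right)} = \sqrt{-12 + a}$ ($Z{\left(a,W \right)} = \sqrt{a - 12} = \sqrt{-12 + a}$)
$t = i \sqrt{19}$ ($t = \sqrt{-12 - 7} = \sqrt{-19} = i \sqrt{19} \approx 4.3589 i$)
$h{\left(Y,H \right)} = H + Y + i \sqrt{19}$ ($h{\left(Y,H \right)} = \left(Y + H\right) + i \sqrt{19} = \left(H + Y\right) + i \sqrt{19} = H + Y + i \sqrt{19}$)
$\frac{1}{\left(28372 + 7476\right) + h{\left(167,-113 \right)}} = \frac{1}{\left(28372 + 7476\right) + \left(-113 + 167 + i \sqrt{19}\right)} = \frac{1}{35848 + \left(54 + i \sqrt{19}\right)} = \frac{1}{35902 + i \sqrt{19}}$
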